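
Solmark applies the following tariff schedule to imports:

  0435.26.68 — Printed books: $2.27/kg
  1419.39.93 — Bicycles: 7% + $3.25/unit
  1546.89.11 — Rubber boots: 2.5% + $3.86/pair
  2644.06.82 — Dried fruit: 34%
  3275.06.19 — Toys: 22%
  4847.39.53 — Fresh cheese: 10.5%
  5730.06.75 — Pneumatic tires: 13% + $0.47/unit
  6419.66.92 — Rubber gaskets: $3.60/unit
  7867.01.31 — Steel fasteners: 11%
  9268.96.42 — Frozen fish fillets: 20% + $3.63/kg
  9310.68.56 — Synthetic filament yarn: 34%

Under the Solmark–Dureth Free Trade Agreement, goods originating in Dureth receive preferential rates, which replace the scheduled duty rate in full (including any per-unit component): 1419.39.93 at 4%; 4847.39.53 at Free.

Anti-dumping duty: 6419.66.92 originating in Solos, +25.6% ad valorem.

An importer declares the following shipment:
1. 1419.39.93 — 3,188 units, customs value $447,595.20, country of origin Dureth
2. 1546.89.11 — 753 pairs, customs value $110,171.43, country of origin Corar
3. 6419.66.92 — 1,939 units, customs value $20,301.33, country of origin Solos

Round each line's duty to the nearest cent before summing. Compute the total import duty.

Line 1 (1419.39.93, Dureth, 3,188 units, $447,595.20):
Base rate for 1419.39.93 is 7% + $3.25/unit.
Origin Dureth qualifies under the Solmark–Dureth agreement and 1419.39.93 is covered: preferential rate 4% applies instead.
Duty = $447,595.20 × 4% = $17,903.81.
Line 2 (1546.89.11, Corar, 753 pairs, $110,171.43):
Base rate for 1546.89.11 is 2.5% + $3.86/pair.
Duty = $110,171.43 × 2.5% + 753 × $3.86 = $5,660.87.
Line 3 (6419.66.92, Solos, 1,939 units, $20,301.33):
Base rate for 6419.66.92 is $3.60/unit.
Additional duty on 6419.66.92 from Solos: +25.6% ad valorem. Applied ad valorem rate = 25.6%.
Duty = $20,301.33 × 25.6% + 1,939 × $3.60 = $12,177.54.
Total = $17,903.81 + $5,660.87 + $12,177.54 = $35,742.22.

$35,742.22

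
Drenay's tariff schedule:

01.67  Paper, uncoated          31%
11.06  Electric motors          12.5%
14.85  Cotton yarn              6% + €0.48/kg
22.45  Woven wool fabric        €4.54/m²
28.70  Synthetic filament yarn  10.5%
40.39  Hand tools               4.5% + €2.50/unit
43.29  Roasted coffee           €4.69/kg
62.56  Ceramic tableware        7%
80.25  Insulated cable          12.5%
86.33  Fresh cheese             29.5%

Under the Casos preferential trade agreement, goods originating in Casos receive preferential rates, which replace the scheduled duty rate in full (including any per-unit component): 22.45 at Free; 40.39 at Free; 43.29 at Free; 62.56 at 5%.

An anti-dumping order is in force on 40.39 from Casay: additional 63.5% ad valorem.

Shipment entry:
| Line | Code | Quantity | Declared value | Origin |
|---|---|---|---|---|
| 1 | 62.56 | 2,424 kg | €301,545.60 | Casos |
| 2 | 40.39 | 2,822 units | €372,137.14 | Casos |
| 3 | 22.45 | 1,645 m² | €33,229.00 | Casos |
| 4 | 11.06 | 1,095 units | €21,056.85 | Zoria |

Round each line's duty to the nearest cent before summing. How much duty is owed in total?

Line 1 (62.56, Casos, 2,424 kg, €301,545.60):
Base rate for 62.56 is 7%.
Origin Casos qualifies under the Drenay–Casos agreement and 62.56 is covered: preferential rate 5% applies instead.
Duty = €301,545.60 × 5% = €15,077.28.
Line 2 (40.39, Casos, 2,822 units, €372,137.14):
Base rate for 40.39 is 4.5% + €2.50/unit.
Origin Casos qualifies under the Drenay–Casos agreement and 40.39 is covered: preferential rate Free applies instead.
The additional-duty order on 40.39 targets Casay, not Casos; it does not apply.
Duty = €372,137.14 × 0% = €0.00.
Line 3 (22.45, Casos, 1,645 m², €33,229.00):
Base rate for 22.45 is €4.54/m².
Origin Casos qualifies under the Drenay–Casos agreement and 22.45 is covered: preferential rate Free applies instead.
Duty = €33,229.00 × 0% = €0.00.
Line 4 (11.06, Zoria, 1,095 units, €21,056.85):
Base rate for 11.06 is 12.5%.
Duty = €21,056.85 × 12.5% = €2,632.11.
Total = €15,077.28 + €0.00 + €0.00 + €2,632.11 = €17,709.39.

€17,709.39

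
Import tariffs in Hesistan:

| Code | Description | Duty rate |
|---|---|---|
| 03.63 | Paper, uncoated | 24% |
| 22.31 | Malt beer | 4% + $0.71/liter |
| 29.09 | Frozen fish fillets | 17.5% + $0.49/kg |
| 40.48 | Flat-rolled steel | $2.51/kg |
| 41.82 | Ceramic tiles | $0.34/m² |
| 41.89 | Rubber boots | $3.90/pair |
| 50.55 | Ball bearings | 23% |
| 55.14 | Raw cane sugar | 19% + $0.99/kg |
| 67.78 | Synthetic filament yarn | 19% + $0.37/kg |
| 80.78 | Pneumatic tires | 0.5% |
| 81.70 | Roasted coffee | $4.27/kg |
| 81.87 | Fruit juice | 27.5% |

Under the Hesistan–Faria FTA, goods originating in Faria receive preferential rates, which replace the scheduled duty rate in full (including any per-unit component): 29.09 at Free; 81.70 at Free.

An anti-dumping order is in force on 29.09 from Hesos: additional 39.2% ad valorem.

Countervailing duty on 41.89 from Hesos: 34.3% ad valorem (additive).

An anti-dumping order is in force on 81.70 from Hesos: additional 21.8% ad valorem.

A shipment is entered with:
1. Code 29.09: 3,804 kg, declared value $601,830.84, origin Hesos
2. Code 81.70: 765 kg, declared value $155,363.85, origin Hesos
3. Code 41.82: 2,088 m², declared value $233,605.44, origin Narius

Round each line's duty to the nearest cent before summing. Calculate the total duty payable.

$380,947.84

Line 1 (29.09, Hesos, 3,804 kg, $601,830.84):
Base rate for 29.09 is 17.5% + $0.49/kg.
29.09 has an FTA preferential rate, but origin Hesos is not Faria; base rate stands.
Additional duty on 29.09 from Hesos: +39.2%. Applied ad valorem rate: 17.5% + 39.2% = 56.7%.
Duty = $601,830.84 × 56.7% + 3,804 × $0.49 = $343,102.05.
Line 2 (81.70, Hesos, 765 kg, $155,363.85):
Base rate for 81.70 is $4.27/kg.
81.70 has an FTA preferential rate, but origin Hesos is not Faria; base rate stands.
Additional duty on 81.70 from Hesos: +21.8% ad valorem. Applied ad valorem rate = 21.8%.
Duty = $155,363.85 × 21.8% + 765 × $4.27 = $37,135.87.
Line 3 (41.82, Narius, 2,088 m², $233,605.44):
Base rate for 41.82 is $0.34/m².
Duty = 2,088 × $0.34 = $709.92.
Total = $343,102.05 + $37,135.87 + $709.92 = $380,947.84.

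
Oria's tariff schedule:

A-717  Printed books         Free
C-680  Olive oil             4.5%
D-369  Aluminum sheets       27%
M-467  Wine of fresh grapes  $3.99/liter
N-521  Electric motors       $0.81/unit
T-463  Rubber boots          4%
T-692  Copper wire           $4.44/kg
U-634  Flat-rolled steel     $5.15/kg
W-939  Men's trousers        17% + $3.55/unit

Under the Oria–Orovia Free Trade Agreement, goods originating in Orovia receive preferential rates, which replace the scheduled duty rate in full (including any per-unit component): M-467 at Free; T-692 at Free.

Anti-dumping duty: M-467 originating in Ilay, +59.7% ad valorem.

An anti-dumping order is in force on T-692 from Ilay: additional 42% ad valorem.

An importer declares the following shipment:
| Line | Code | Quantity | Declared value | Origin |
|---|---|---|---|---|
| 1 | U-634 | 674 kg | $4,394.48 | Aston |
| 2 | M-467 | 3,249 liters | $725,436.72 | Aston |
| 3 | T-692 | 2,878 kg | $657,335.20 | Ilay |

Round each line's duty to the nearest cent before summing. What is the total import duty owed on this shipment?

$305,293.71

Line 1 (U-634, Aston, 674 kg, $4,394.48):
Base rate for U-634 is $5.15/kg.
Duty = 674 × $5.15 = $3,471.10.
Line 2 (M-467, Aston, 3,249 liters, $725,436.72):
Base rate for M-467 is $3.99/liter.
M-467 has an FTA preferential rate, but origin Aston is not Orovia; base rate stands.
The additional-duty order on M-467 targets Ilay, not Aston; it does not apply.
Duty = 3,249 × $3.99 = $12,963.51.
Line 3 (T-692, Ilay, 2,878 kg, $657,335.20):
Base rate for T-692 is $4.44/kg.
T-692 has an FTA preferential rate, but origin Ilay is not Orovia; base rate stands.
Additional duty on T-692 from Ilay: +42% ad valorem. Applied ad valorem rate = 42%.
Duty = $657,335.20 × 42% + 2,878 × $4.44 = $288,859.10.
Total = $3,471.10 + $12,963.51 + $288,859.10 = $305,293.71.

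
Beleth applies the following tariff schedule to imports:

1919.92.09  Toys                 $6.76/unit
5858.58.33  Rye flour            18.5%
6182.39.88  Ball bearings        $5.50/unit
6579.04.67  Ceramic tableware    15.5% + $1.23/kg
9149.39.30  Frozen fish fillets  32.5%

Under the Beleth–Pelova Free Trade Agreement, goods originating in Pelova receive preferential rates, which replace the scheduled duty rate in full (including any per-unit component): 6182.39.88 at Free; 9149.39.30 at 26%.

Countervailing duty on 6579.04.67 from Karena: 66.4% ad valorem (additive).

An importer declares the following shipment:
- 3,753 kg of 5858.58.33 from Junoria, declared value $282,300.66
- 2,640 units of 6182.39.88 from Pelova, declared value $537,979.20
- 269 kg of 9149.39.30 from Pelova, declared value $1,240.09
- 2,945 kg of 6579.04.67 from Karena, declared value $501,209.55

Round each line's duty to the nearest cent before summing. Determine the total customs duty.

$466,661.01

Line 1 (5858.58.33, Junoria, 3,753 kg, $282,300.66):
Base rate for 5858.58.33 is 18.5%.
Duty = $282,300.66 × 18.5% = $52,225.62.
Line 2 (6182.39.88, Pelova, 2,640 units, $537,979.20):
Base rate for 6182.39.88 is $5.50/unit.
Origin Pelova qualifies under the Beleth–Pelova agreement and 6182.39.88 is covered: preferential rate Free applies instead.
Duty = $537,979.20 × 0% = $0.00.
Line 3 (9149.39.30, Pelova, 269 kg, $1,240.09):
Base rate for 9149.39.30 is 32.5%.
Origin Pelova qualifies under the Beleth–Pelova agreement and 9149.39.30 is covered: preferential rate 26% applies instead.
Duty = $1,240.09 × 26% = $322.42.
Line 4 (6579.04.67, Karena, 2,945 kg, $501,209.55):
Base rate for 6579.04.67 is 15.5% + $1.23/kg.
Additional duty on 6579.04.67 from Karena: +66.4%. Applied ad valorem rate: 15.5% + 66.4% = 81.9%.
Duty = $501,209.55 × 81.9% + 2,945 × $1.23 = $414,112.97.
Total = $52,225.62 + $0.00 + $322.42 + $414,112.97 = $466,661.01.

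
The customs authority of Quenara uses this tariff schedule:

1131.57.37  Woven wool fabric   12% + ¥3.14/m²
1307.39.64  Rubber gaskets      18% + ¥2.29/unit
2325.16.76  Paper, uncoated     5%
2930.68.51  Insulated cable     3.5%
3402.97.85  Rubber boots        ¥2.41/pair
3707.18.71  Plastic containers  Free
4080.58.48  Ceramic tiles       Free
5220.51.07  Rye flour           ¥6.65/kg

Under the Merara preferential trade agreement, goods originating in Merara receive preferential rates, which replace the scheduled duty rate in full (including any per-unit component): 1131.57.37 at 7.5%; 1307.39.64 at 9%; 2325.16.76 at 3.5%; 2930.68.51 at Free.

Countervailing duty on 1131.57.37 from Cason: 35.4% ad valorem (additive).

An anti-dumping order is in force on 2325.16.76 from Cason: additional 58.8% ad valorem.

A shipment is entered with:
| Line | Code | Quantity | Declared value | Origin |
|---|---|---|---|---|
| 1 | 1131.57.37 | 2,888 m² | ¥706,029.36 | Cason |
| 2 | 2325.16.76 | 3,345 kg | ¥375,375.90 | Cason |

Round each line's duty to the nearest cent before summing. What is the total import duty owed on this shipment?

Line 1 (1131.57.37, Cason, 2,888 m², ¥706,029.36):
Base rate for 1131.57.37 is 12% + ¥3.14/m².
1131.57.37 has an FTA preferential rate, but origin Cason is not Merara; base rate stands.
Additional duty on 1131.57.37 from Cason: +35.4%. Applied ad valorem rate: 12% + 35.4% = 47.4%.
Duty = ¥706,029.36 × 47.4% + 2,888 × ¥3.14 = ¥343,726.24.
Line 2 (2325.16.76, Cason, 3,345 kg, ¥375,375.90):
Base rate for 2325.16.76 is 5%.
2325.16.76 has an FTA preferential rate, but origin Cason is not Merara; base rate stands.
Additional duty on 2325.16.76 from Cason: +58.8%. Applied ad valorem rate: 5% + 58.8% = 63.8%.
Duty = ¥375,375.90 × 63.8% = ¥239,489.82.
Total = ¥343,726.24 + ¥239,489.82 = ¥583,216.06.

¥583,216.06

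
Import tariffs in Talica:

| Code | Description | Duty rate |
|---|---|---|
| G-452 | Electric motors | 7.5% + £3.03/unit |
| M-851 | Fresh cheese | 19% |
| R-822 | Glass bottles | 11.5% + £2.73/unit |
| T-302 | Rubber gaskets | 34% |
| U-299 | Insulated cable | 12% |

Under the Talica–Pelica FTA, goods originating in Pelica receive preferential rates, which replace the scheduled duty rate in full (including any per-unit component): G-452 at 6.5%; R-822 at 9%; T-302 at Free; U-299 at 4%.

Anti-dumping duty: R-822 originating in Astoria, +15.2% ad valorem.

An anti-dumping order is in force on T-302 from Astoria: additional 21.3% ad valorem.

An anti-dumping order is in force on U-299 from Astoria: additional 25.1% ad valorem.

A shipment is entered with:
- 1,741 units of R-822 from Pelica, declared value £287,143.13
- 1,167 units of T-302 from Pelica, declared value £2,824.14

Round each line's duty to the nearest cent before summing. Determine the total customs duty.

Line 1 (R-822, Pelica, 1,741 units, £287,143.13):
Base rate for R-822 is 11.5% + £2.73/unit.
Origin Pelica qualifies under the Talica–Pelica agreement and R-822 is covered: preferential rate 9% applies instead.
The additional-duty order on R-822 targets Astoria, not Pelica; it does not apply.
Duty = £287,143.13 × 9% = £25,842.88.
Line 2 (T-302, Pelica, 1,167 units, £2,824.14):
Base rate for T-302 is 34%.
Origin Pelica qualifies under the Talica–Pelica agreement and T-302 is covered: preferential rate Free applies instead.
The additional-duty order on T-302 targets Astoria, not Pelica; it does not apply.
Duty = £2,824.14 × 0% = £0.00.
Total = £25,842.88 + £0.00 = £25,842.88.

£25,842.88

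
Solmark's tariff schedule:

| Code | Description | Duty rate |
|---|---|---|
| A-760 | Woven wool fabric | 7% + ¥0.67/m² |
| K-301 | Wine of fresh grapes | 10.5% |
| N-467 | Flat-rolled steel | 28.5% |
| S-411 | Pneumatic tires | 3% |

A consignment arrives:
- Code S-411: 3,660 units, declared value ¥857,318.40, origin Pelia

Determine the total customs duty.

Line 1 (S-411, Pelia, 3,660 units, ¥857,318.40):
Base rate for S-411 is 3%.
Duty = ¥857,318.40 × 3% = ¥25,719.55.

¥25,719.55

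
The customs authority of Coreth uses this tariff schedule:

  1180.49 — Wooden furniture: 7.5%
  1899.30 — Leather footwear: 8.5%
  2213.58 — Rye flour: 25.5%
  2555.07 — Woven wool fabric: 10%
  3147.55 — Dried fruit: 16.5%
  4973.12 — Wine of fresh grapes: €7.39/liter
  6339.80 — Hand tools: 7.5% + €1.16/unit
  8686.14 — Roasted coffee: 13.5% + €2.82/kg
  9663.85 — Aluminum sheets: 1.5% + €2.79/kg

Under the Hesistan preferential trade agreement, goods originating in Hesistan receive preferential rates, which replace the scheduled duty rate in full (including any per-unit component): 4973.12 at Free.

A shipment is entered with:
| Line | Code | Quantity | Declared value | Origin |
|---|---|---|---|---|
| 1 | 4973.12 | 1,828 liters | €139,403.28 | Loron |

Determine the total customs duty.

€13,508.92

Line 1 (4973.12, Loron, 1,828 liters, €139,403.28):
Base rate for 4973.12 is €7.39/liter.
4973.12 has an FTA preferential rate, but origin Loron is not Hesistan; base rate stands.
Duty = 1,828 × €7.39 = €13,508.92.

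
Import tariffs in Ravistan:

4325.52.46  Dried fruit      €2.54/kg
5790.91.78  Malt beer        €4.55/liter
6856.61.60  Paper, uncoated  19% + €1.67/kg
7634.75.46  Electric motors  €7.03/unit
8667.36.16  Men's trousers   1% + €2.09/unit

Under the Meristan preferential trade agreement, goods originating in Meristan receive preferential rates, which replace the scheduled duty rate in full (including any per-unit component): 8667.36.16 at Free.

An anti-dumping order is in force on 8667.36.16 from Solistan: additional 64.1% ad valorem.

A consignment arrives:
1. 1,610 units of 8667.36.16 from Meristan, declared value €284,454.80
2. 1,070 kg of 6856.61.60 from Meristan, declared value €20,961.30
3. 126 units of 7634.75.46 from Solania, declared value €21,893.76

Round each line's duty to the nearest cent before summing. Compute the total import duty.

€6,655.33

Line 1 (8667.36.16, Meristan, 1,610 units, €284,454.80):
Base rate for 8667.36.16 is 1% + €2.09/unit.
Origin Meristan qualifies under the Ravistan–Meristan agreement and 8667.36.16 is covered: preferential rate Free applies instead.
The additional-duty order on 8667.36.16 targets Solistan, not Meristan; it does not apply.
Duty = €284,454.80 × 0% = €0.00.
Line 2 (6856.61.60, Meristan, 1,070 kg, €20,961.30):
Base rate for 6856.61.60 is 19% + €1.67/kg.
Origin Meristan is the FTA partner but 6856.61.60 is not on the preference list; base rate stands.
Duty = €20,961.30 × 19% + 1,070 × €1.67 = €5,769.55.
Line 3 (7634.75.46, Solania, 126 units, €21,893.76):
Base rate for 7634.75.46 is €7.03/unit.
Duty = 126 × €7.03 = €885.78.
Total = €0.00 + €5,769.55 + €885.78 = €6,655.33.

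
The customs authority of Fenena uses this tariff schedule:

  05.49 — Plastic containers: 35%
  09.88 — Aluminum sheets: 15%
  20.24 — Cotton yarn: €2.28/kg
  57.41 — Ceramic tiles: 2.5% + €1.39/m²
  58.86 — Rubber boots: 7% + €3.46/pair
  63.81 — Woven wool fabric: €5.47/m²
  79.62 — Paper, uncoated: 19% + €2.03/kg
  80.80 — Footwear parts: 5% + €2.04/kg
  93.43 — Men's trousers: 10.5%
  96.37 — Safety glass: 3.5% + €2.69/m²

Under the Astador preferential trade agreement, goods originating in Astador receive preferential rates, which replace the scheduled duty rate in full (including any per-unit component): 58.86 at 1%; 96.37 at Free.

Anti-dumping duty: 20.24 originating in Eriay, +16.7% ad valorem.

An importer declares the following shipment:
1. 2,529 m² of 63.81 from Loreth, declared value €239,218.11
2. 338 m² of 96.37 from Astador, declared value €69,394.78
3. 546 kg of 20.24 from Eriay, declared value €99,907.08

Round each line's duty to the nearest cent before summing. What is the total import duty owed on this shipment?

€31,762.99

Line 1 (63.81, Loreth, 2,529 m², €239,218.11):
Base rate for 63.81 is €5.47/m².
Duty = 2,529 × €5.47 = €13,833.63.
Line 2 (96.37, Astador, 338 m², €69,394.78):
Base rate for 96.37 is 3.5% + €2.69/m².
Origin Astador qualifies under the Fenena–Astador agreement and 96.37 is covered: preferential rate Free applies instead.
Duty = €69,394.78 × 0% = €0.00.
Line 3 (20.24, Eriay, 546 kg, €99,907.08):
Base rate for 20.24 is €2.28/kg.
Additional duty on 20.24 from Eriay: +16.7% ad valorem. Applied ad valorem rate = 16.7%.
Duty = €99,907.08 × 16.7% + 546 × €2.28 = €17,929.36.
Total = €13,833.63 + €0.00 + €17,929.36 = €31,762.99.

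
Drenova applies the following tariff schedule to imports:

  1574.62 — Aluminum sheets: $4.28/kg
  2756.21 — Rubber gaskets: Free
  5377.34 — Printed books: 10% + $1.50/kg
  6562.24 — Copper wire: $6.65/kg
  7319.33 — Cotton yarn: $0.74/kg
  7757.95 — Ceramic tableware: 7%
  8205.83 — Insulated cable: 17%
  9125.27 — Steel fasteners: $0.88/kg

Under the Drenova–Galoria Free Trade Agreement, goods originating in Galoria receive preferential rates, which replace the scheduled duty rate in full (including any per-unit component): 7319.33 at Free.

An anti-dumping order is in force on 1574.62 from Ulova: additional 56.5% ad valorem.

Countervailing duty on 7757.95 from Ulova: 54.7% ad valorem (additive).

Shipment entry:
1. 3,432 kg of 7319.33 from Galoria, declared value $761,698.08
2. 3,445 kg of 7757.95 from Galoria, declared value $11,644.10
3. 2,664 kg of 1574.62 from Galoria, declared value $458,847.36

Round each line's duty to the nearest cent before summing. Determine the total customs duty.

Line 1 (7319.33, Galoria, 3,432 kg, $761,698.08):
Base rate for 7319.33 is $0.74/kg.
Origin Galoria qualifies under the Drenova–Galoria agreement and 7319.33 is covered: preferential rate Free applies instead.
Duty = $761,698.08 × 0% = $0.00.
Line 2 (7757.95, Galoria, 3,445 kg, $11,644.10):
Base rate for 7757.95 is 7%.
Origin Galoria is the FTA partner but 7757.95 is not on the preference list; base rate stands.
The additional-duty order on 7757.95 targets Ulova, not Galoria; it does not apply.
Duty = $11,644.10 × 7% = $815.09.
Line 3 (1574.62, Galoria, 2,664 kg, $458,847.36):
Base rate for 1574.62 is $4.28/kg.
Origin Galoria is the FTA partner but 1574.62 is not on the preference list; base rate stands.
The additional-duty order on 1574.62 targets Ulova, not Galoria; it does not apply.
Duty = 2,664 × $4.28 = $11,401.92.
Total = $0.00 + $815.09 + $11,401.92 = $12,217.01.

$12,217.01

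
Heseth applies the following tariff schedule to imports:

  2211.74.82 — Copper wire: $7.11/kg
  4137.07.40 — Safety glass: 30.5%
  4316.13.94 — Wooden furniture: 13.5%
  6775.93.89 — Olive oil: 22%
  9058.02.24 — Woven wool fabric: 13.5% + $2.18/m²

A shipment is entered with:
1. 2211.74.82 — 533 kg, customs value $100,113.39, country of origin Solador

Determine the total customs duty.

$3,789.63

Line 1 (2211.74.82, Solador, 533 kg, $100,113.39):
Base rate for 2211.74.82 is $7.11/kg.
Duty = 533 × $7.11 = $3,789.63.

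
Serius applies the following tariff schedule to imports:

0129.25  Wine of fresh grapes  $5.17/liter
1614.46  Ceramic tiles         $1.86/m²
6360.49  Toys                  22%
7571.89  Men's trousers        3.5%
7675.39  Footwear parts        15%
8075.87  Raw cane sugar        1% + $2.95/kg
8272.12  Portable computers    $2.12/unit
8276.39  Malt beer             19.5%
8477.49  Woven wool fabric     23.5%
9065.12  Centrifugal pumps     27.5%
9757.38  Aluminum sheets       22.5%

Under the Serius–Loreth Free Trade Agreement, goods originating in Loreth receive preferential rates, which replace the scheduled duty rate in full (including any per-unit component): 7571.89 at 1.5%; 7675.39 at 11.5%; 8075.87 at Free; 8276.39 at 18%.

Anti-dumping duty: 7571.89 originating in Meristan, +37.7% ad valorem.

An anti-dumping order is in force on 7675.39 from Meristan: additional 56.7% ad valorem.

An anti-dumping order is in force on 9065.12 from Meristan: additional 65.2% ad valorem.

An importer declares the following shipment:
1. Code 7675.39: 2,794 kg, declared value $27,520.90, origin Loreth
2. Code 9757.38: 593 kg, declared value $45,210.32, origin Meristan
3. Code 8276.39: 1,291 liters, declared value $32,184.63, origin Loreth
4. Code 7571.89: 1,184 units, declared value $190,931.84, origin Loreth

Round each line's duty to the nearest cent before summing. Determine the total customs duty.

Line 1 (7675.39, Loreth, 2,794 kg, $27,520.90):
Base rate for 7675.39 is 15%.
Origin Loreth qualifies under the Serius–Loreth agreement and 7675.39 is covered: preferential rate 11.5% applies instead.
The additional-duty order on 7675.39 targets Meristan, not Loreth; it does not apply.
Duty = $27,520.90 × 11.5% = $3,164.90.
Line 2 (9757.38, Meristan, 593 kg, $45,210.32):
Base rate for 9757.38 is 22.5%.
Duty = $45,210.32 × 22.5% = $10,172.32.
Line 3 (8276.39, Loreth, 1,291 liters, $32,184.63):
Base rate for 8276.39 is 19.5%.
Origin Loreth qualifies under the Serius–Loreth agreement and 8276.39 is covered: preferential rate 18% applies instead.
Duty = $32,184.63 × 18% = $5,793.23.
Line 4 (7571.89, Loreth, 1,184 units, $190,931.84):
Base rate for 7571.89 is 3.5%.
Origin Loreth qualifies under the Serius–Loreth agreement and 7571.89 is covered: preferential rate 1.5% applies instead.
The additional-duty order on 7571.89 targets Meristan, not Loreth; it does not apply.
Duty = $190,931.84 × 1.5% = $2,863.98.
Total = $3,164.90 + $10,172.32 + $5,793.23 + $2,863.98 = $21,994.43.

$21,994.43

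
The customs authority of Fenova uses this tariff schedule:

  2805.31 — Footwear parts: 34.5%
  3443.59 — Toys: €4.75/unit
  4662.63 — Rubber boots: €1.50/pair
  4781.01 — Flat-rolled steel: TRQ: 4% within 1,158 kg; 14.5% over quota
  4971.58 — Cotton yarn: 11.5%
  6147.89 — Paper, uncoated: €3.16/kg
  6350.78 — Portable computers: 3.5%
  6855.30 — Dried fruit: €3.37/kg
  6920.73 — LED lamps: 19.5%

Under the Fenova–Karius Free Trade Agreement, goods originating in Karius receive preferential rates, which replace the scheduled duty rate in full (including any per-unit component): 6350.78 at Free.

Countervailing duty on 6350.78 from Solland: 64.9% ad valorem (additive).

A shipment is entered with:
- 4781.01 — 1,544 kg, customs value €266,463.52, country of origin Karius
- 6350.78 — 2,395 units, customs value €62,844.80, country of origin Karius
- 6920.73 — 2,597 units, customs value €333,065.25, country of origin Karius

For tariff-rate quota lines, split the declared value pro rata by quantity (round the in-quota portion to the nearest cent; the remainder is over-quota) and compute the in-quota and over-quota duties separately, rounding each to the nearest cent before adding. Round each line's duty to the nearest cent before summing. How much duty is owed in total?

Line 1 (4781.01, Karius, 1,544 kg, €266,463.52):
Code 4781.01 is under a tariff-rate quota (threshold 1,158 kg). In-quota: 1,158 kg at 4%; over-quota: 386 kg at 14.5%.
Pro-rata value split: in-quota = €266,463.52 × 1,158/1,544 = €199,847.64; over-quota = €266,463.52 − €199,847.64 = €66,615.88.
In-quota duty = €199,847.64 × 4% = €7,993.91. Over-quota duty = €66,615.88 × 14.5% = €9,659.30.
Line duty = €7,993.91 + €9,659.30 = €17,653.21.
Line 2 (6350.78, Karius, 2,395 units, €62,844.80):
Base rate for 6350.78 is 3.5%.
Origin Karius qualifies under the Fenova–Karius agreement and 6350.78 is covered: preferential rate Free applies instead.
The additional-duty order on 6350.78 targets Solland, not Karius; it does not apply.
Duty = €62,844.80 × 0% = €0.00.
Line 3 (6920.73, Karius, 2,597 units, €333,065.25):
Base rate for 6920.73 is 19.5%.
Origin Karius is the FTA partner but 6920.73 is not on the preference list; base rate stands.
Duty = €333,065.25 × 19.5% = €64,947.72.
Total = €17,653.21 + €0.00 + €64,947.72 = €82,600.93.

€82,600.93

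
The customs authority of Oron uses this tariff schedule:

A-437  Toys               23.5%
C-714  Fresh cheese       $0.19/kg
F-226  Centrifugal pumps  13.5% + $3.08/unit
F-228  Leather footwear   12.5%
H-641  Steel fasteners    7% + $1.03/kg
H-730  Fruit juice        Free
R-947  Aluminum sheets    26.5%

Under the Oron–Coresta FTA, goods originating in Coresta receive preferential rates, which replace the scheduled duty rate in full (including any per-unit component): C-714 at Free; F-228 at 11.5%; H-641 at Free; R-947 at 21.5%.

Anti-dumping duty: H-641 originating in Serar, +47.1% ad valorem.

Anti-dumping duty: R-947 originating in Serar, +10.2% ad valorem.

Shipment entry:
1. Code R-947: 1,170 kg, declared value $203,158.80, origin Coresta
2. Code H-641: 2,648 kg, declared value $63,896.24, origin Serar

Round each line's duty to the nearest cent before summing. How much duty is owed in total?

$80,974.45

Line 1 (R-947, Coresta, 1,170 kg, $203,158.80):
Base rate for R-947 is 26.5%.
Origin Coresta qualifies under the Oron–Coresta agreement and R-947 is covered: preferential rate 21.5% applies instead.
The additional-duty order on R-947 targets Serar, not Coresta; it does not apply.
Duty = $203,158.80 × 21.5% = $43,679.14.
Line 2 (H-641, Serar, 2,648 kg, $63,896.24):
Base rate for H-641 is 7% + $1.03/kg.
H-641 has an FTA preferential rate, but origin Serar is not Coresta; base rate stands.
Additional duty on H-641 from Serar: +47.1%. Applied ad valorem rate: 7% + 47.1% = 54.1%.
Duty = $63,896.24 × 54.1% + 2,648 × $1.03 = $37,295.31.
Total = $43,679.14 + $37,295.31 = $80,974.45.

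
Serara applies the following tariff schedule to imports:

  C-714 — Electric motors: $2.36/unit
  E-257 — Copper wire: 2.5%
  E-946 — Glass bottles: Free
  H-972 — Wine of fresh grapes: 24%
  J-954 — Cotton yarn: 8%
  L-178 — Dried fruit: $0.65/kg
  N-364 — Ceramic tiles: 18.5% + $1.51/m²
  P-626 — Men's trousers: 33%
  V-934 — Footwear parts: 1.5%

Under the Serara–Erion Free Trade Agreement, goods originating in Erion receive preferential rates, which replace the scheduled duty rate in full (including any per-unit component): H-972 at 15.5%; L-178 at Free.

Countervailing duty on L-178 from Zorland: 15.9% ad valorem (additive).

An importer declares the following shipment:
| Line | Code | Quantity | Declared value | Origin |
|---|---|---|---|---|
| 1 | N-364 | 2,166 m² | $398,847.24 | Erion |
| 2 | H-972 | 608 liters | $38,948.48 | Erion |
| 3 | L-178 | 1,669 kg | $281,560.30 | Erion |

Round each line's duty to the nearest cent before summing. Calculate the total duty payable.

$83,094.41

Line 1 (N-364, Erion, 2,166 m², $398,847.24):
Base rate for N-364 is 18.5% + $1.51/m².
Origin Erion is the FTA partner but N-364 is not on the preference list; base rate stands.
Duty = $398,847.24 × 18.5% + 2,166 × $1.51 = $77,057.40.
Line 2 (H-972, Erion, 608 liters, $38,948.48):
Base rate for H-972 is 24%.
Origin Erion qualifies under the Serara–Erion agreement and H-972 is covered: preferential rate 15.5% applies instead.
Duty = $38,948.48 × 15.5% = $6,037.01.
Line 3 (L-178, Erion, 1,669 kg, $281,560.30):
Base rate for L-178 is $0.65/kg.
Origin Erion qualifies under the Serara–Erion agreement and L-178 is covered: preferential rate Free applies instead.
The additional-duty order on L-178 targets Zorland, not Erion; it does not apply.
Duty = $281,560.30 × 0% = $0.00.
Total = $77,057.40 + $6,037.01 + $0.00 = $83,094.41.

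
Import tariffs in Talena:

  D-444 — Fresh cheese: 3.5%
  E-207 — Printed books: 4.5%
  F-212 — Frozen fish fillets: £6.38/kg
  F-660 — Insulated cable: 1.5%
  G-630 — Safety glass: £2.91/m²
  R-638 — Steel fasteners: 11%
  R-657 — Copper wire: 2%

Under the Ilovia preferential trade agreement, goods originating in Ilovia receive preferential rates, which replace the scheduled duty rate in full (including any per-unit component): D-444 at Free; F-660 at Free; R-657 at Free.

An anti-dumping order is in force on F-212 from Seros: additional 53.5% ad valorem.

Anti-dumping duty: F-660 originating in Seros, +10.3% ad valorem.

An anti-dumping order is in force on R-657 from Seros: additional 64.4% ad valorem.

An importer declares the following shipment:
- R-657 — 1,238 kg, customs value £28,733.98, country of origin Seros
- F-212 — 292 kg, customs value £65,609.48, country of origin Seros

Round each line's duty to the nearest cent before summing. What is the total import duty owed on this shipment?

£56,043.39

Line 1 (R-657, Seros, 1,238 kg, £28,733.98):
Base rate for R-657 is 2%.
R-657 has an FTA preferential rate, but origin Seros is not Ilovia; base rate stands.
Additional duty on R-657 from Seros: +64.4%. Applied ad valorem rate: 2% + 64.4% = 66.4%.
Duty = £28,733.98 × 66.4% = £19,079.36.
Line 2 (F-212, Seros, 292 kg, £65,609.48):
Base rate for F-212 is £6.38/kg.
Additional duty on F-212 from Seros: +53.5% ad valorem. Applied ad valorem rate = 53.5%.
Duty = £65,609.48 × 53.5% + 292 × £6.38 = £36,964.03.
Total = £19,079.36 + £36,964.03 = £56,043.39.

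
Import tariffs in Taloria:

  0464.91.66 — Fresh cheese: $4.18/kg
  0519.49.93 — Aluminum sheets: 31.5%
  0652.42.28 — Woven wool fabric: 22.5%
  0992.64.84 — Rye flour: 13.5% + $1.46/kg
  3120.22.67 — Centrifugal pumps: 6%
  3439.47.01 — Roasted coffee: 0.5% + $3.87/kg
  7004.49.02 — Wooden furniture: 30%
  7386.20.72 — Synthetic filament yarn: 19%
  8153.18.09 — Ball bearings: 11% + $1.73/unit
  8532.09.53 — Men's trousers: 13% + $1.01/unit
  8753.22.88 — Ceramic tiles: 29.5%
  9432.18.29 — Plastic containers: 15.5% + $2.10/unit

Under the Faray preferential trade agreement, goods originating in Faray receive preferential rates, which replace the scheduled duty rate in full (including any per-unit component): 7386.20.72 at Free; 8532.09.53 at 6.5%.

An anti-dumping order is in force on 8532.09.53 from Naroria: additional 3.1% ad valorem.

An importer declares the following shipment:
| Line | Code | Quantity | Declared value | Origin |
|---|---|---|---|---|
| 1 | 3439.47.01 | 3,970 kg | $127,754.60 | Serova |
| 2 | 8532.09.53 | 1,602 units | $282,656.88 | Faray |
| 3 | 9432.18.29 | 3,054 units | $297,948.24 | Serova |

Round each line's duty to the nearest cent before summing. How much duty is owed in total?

Line 1 (3439.47.01, Serova, 3,970 kg, $127,754.60):
Base rate for 3439.47.01 is 0.5% + $3.87/kg.
Duty = $127,754.60 × 0.5% + 3,970 × $3.87 = $16,002.67.
Line 2 (8532.09.53, Faray, 1,602 units, $282,656.88):
Base rate for 8532.09.53 is 13% + $1.01/unit.
Origin Faray qualifies under the Taloria–Faray agreement and 8532.09.53 is covered: preferential rate 6.5% applies instead.
The additional-duty order on 8532.09.53 targets Naroria, not Faray; it does not apply.
Duty = $282,656.88 × 6.5% = $18,372.70.
Line 3 (9432.18.29, Serova, 3,054 units, $297,948.24):
Base rate for 9432.18.29 is 15.5% + $2.10/unit.
Duty = $297,948.24 × 15.5% + 3,054 × $2.10 = $52,595.38.
Total = $16,002.67 + $18,372.70 + $52,595.38 = $86,970.75.

$86,970.75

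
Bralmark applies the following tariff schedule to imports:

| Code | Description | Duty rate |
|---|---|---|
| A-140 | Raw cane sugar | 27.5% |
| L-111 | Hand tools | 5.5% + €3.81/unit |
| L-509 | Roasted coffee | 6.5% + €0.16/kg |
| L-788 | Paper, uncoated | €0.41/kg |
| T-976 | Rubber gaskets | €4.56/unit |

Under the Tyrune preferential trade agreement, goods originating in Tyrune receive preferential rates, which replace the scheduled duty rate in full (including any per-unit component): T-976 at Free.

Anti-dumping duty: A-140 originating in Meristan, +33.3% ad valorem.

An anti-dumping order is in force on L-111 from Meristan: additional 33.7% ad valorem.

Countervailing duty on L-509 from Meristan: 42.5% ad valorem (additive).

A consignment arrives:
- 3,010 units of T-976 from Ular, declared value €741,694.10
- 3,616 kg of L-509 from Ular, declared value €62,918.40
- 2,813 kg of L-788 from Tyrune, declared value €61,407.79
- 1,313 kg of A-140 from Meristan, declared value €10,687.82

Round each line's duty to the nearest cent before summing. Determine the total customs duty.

€26,045.38

Line 1 (T-976, Ular, 3,010 units, €741,694.10):
Base rate for T-976 is €4.56/unit.
T-976 has an FTA preferential rate, but origin Ular is not Tyrune; base rate stands.
Duty = 3,010 × €4.56 = €13,725.60.
Line 2 (L-509, Ular, 3,616 kg, €62,918.40):
Base rate for L-509 is 6.5% + €0.16/kg.
The additional-duty order on L-509 targets Meristan, not Ular; it does not apply.
Duty = €62,918.40 × 6.5% + 3,616 × €0.16 = €4,668.26.
Line 3 (L-788, Tyrune, 2,813 kg, €61,407.79):
Base rate for L-788 is €0.41/kg.
Origin Tyrune is the FTA partner but L-788 is not on the preference list; base rate stands.
Duty = 2,813 × €0.41 = €1,153.33.
Line 4 (A-140, Meristan, 1,313 kg, €10,687.82):
Base rate for A-140 is 27.5%.
Additional duty on A-140 from Meristan: +33.3%. Applied ad valorem rate: 27.5% + 33.3% = 60.8%.
Duty = €10,687.82 × 60.8% = €6,498.19.
Total = €13,725.60 + €4,668.26 + €1,153.33 + €6,498.19 = €26,045.38.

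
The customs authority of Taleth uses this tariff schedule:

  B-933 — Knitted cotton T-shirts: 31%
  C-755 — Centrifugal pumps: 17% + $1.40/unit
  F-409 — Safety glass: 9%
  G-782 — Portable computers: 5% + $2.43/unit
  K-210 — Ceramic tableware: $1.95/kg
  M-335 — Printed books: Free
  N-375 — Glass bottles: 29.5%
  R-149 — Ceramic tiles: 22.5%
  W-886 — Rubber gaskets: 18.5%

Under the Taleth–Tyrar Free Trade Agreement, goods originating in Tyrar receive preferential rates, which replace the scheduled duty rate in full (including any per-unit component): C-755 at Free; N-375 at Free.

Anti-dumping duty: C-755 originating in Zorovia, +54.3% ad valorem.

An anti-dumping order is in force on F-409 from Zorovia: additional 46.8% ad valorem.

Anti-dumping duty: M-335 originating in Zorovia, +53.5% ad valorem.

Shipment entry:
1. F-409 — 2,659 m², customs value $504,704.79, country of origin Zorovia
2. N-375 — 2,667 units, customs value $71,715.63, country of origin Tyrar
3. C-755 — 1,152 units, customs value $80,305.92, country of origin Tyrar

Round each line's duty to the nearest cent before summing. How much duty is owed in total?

Line 1 (F-409, Zorovia, 2,659 m², $504,704.79):
Base rate for F-409 is 9%.
Additional duty on F-409 from Zorovia: +46.8%. Applied ad valorem rate: 9% + 46.8% = 55.8%.
Duty = $504,704.79 × 55.8% = $281,625.27.
Line 2 (N-375, Tyrar, 2,667 units, $71,715.63):
Base rate for N-375 is 29.5%.
Origin Tyrar qualifies under the Taleth–Tyrar agreement and N-375 is covered: preferential rate Free applies instead.
Duty = $71,715.63 × 0% = $0.00.
Line 3 (C-755, Tyrar, 1,152 units, $80,305.92):
Base rate for C-755 is 17% + $1.40/unit.
Origin Tyrar qualifies under the Taleth–Tyrar agreement and C-755 is covered: preferential rate Free applies instead.
The additional-duty order on C-755 targets Zorovia, not Tyrar; it does not apply.
Duty = $80,305.92 × 0% = $0.00.
Total = $281,625.27 + $0.00 + $0.00 = $281,625.27.

$281,625.27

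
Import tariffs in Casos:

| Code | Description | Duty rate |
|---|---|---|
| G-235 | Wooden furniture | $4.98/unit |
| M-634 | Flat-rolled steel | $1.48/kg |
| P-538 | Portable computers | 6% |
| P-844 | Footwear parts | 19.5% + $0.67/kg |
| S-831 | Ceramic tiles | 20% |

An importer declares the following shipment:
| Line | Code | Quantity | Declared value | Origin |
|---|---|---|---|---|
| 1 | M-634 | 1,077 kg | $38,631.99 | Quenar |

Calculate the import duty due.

$1,593.96

Line 1 (M-634, Quenar, 1,077 kg, $38,631.99):
Base rate for M-634 is $1.48/kg.
Duty = 1,077 × $1.48 = $1,593.96.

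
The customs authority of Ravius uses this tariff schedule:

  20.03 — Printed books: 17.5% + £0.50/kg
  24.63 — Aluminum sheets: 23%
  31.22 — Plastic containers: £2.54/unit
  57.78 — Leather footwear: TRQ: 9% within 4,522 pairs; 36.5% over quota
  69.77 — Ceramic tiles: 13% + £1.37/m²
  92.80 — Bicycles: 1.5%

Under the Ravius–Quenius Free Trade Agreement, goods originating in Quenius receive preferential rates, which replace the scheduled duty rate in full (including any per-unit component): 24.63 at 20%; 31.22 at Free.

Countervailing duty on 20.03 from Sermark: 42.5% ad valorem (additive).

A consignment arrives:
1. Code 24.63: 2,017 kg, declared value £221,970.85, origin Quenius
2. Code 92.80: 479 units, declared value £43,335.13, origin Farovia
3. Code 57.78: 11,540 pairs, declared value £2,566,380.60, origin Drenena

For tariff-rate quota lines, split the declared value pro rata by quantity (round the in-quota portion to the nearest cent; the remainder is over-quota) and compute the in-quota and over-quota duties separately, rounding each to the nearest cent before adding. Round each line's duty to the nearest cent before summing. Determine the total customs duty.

Line 1 (24.63, Quenius, 2,017 kg, £221,970.85):
Base rate for 24.63 is 23%.
Origin Quenius qualifies under the Ravius–Quenius agreement and 24.63 is covered: preferential rate 20% applies instead.
Duty = £221,970.85 × 20% = £44,394.17.
Line 2 (92.80, Farovia, 479 units, £43,335.13):
Base rate for 92.80 is 1.5%.
Duty = £43,335.13 × 1.5% = £650.03.
Line 3 (57.78, Drenena, 11,540 pairs, £2,566,380.60):
Code 57.78 is under a tariff-rate quota (threshold 4,522 pairs). In-quota: 4,522 pairs at 9%; over-quota: 7,018 pairs at 36.5%.
Pro-rata value split: in-quota = £2,566,380.60 × 4,522/11,540 = £1,005,647.58; over-quota = £2,566,380.60 − £1,005,647.58 = £1,560,733.02.
In-quota duty = £1,005,647.58 × 9% = £90,508.28. Over-quota duty = £1,560,733.02 × 36.5% = £569,667.55.
Line duty = £90,508.28 + £569,667.55 = £660,175.83.
Total = £44,394.17 + £650.03 + £660,175.83 = £705,220.03.

£705,220.03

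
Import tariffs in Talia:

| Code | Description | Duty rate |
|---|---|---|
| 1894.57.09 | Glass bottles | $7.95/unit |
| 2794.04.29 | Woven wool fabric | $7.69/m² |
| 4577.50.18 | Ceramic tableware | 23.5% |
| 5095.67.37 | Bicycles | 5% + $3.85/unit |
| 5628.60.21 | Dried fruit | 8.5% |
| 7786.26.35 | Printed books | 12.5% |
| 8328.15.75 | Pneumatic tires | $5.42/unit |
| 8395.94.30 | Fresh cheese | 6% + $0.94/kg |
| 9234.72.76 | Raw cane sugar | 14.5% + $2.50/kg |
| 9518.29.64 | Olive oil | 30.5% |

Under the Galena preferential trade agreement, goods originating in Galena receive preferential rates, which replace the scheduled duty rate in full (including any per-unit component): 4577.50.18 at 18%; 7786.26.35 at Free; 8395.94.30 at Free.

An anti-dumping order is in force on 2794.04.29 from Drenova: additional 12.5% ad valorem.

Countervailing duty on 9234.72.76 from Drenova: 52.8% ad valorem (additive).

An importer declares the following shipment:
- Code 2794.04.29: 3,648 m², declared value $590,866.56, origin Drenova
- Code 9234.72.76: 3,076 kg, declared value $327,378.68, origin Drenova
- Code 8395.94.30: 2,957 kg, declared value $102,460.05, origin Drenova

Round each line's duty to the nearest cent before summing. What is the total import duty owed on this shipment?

Line 1 (2794.04.29, Drenova, 3,648 m², $590,866.56):
Base rate for 2794.04.29 is $7.69/m².
Additional duty on 2794.04.29 from Drenova: +12.5% ad valorem. Applied ad valorem rate = 12.5%.
Duty = $590,866.56 × 12.5% + 3,648 × $7.69 = $101,911.44.
Line 2 (9234.72.76, Drenova, 3,076 kg, $327,378.68):
Base rate for 9234.72.76 is 14.5% + $2.50/kg.
Additional duty on 9234.72.76 from Drenova: +52.8%. Applied ad valorem rate: 14.5% + 52.8% = 67.3%.
Duty = $327,378.68 × 67.3% + 3,076 × $2.50 = $228,015.85.
Line 3 (8395.94.30, Drenova, 2,957 kg, $102,460.05):
Base rate for 8395.94.30 is 6% + $0.94/kg.
8395.94.30 has an FTA preferential rate, but origin Drenova is not Galena; base rate stands.
Duty = $102,460.05 × 6% + 2,957 × $0.94 = $8,927.18.
Total = $101,911.44 + $228,015.85 + $8,927.18 = $338,854.47.

$338,854.47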